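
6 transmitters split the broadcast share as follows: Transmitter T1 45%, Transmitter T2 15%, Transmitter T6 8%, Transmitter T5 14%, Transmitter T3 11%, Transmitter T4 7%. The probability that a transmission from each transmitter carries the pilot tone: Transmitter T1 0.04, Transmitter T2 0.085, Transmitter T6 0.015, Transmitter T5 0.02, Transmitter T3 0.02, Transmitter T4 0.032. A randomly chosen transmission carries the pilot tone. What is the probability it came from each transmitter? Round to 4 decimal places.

Transmitter T1 0.4593, Transmitter T2 0.3253, Transmitter T6 0.0306, Transmitter T5 0.0714, Transmitter T3 0.0561, Transmitter T4 0.0572

Unnormalized posteriors (prior × likelihood):
  Transmitter T1: 0.45 × 0.04 = 0.018
  Transmitter T2: 0.15 × 0.085 = 0.01275
  Transmitter T6: 0.08 × 0.015 = 0.0012
  Transmitter T5: 0.14 × 0.02 = 0.0028
  Transmitter T3: 0.11 × 0.02 = 0.0022
  Transmitter T4: 0.07 × 0.032 = 0.00224
Normalizing constant = 0.03919.
P(Transmitter T1 | pilot) = 0.018/0.03919 ≈ 0.4593
P(Transmitter T2 | pilot) = 0.01275/0.03919 ≈ 0.3253
P(Transmitter T6 | pilot) = 0.0012/0.03919 ≈ 0.0306
P(Transmitter T5 | pilot) = 0.0028/0.03919 ≈ 0.0714
P(Transmitter T3 | pilot) = 0.0022/0.03919 ≈ 0.0561
P(Transmitter T4 | pilot) = 0.00224/0.03919 ≈ 0.0572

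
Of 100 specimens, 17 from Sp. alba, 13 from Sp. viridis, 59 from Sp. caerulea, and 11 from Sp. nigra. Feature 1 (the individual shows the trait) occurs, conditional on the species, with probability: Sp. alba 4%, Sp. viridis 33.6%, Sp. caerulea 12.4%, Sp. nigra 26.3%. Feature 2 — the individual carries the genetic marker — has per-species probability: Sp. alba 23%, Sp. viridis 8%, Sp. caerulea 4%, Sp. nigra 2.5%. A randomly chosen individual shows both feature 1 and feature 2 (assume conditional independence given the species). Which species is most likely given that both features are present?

Sp. viridis

Unnormalized posteriors (prior × likelihood):
  Sp. alba: 0.17 × 0.04 × 0.23 = 0.001564
  Sp. viridis: 0.13 × 0.336 × 0.08 = 0.0034944
  Sp. caerulea: 0.59 × 0.124 × 0.04 = 0.0029264
  Sp. nigra: 0.11 × 0.263 × 0.025 = 0.00072325
Total = 0.00870805.
Largest term belongs to Sp. viridis, so Sp. viridis is most probable.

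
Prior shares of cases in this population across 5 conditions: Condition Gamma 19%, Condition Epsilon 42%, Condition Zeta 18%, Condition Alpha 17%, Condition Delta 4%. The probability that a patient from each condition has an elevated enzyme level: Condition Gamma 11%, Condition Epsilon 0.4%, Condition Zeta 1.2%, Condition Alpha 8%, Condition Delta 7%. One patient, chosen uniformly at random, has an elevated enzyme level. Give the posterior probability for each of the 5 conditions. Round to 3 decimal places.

Condition Gamma 0.508, Condition Epsilon 0.041, Condition Zeta 0.053, Condition Alpha 0.331, Condition Delta 0.068

Compute prior × likelihood for every hypothesis:
  Condition Gamma: 0.19 × 0.11 = 0.0209
  Condition Epsilon: 0.42 × 0.004 = 0.00168
  Condition Zeta: 0.18 × 0.012 = 0.00216
  Condition Alpha: 0.17 × 0.08 = 0.0136
  Condition Delta: 0.04 × 0.07 = 0.0028
Sum = 0.04114.
P(Condition Gamma | elevated) = 0.0209/0.04114 ≈ 0.508
P(Condition Epsilon | elevated) = 0.00168/0.04114 ≈ 0.041
P(Condition Zeta | elevated) = 0.00216/0.04114 ≈ 0.053
P(Condition Alpha | elevated) = 0.0136/0.04114 ≈ 0.331
P(Condition Delta | elevated) = 0.0028/0.04114 ≈ 0.068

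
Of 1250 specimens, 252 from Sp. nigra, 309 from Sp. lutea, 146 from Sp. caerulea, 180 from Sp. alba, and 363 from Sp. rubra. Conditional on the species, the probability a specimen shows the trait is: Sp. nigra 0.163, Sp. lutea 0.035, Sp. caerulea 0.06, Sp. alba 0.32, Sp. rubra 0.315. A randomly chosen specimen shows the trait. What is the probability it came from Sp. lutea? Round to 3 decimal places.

0.046

By Bayes' rule, posterior ∝ prior × likelihood:
  Sp. nigra: 0.2016 × 0.163 = 0.0328608
  Sp. lutea: 0.2472 × 0.035 = 0.008652
  Sp. caerulea: 0.1168 × 0.06 = 0.007008
  Sp. alba: 0.144 × 0.32 = 0.04608
  Sp. rubra: 0.2904 × 0.315 = 0.091476
Total = 0.1860768.
P(Sp. lutea | evidence) = 0.008652 / 0.1860768 ≈ 0.046.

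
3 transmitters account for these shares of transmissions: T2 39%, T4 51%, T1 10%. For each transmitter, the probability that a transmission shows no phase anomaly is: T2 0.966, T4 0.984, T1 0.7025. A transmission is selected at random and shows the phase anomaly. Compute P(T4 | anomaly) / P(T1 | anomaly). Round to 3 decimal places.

0.274

Taking complements, P(anomaly | each) = T2 0.034, T4 0.016, T1 0.2975.
Compute prior × likelihood for every hypothesis:
  T2: 0.39 × 0.034 = 0.01326
  T4: 0.51 × 0.016 = 0.00816
  T1: 0.1 × 0.2975 = 0.02975
Total = 0.05117.
The ratio is 0.00816 / 0.02975 (the normalizer cancels) = 0.274.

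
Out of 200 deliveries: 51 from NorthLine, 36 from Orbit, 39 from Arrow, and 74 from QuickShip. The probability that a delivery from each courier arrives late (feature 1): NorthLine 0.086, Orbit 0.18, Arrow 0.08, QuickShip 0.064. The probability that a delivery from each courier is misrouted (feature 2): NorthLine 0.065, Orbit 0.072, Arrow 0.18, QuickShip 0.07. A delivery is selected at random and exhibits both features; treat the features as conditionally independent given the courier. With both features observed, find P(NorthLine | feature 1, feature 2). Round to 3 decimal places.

Unnormalized posteriors (prior × likelihood):
  NorthLine: 0.255 × 0.086 × 0.065 = 0.00142545
  Orbit: 0.18 × 0.18 × 0.072 = 0.0023328
  Arrow: 0.195 × 0.08 × 0.18 = 0.002808
  QuickShip: 0.37 × 0.064 × 0.07 = 0.0016576
Total = 0.00822385.
P(NorthLine | evidence) = 0.00142545 / 0.00822385 ≈ 0.173.

0.173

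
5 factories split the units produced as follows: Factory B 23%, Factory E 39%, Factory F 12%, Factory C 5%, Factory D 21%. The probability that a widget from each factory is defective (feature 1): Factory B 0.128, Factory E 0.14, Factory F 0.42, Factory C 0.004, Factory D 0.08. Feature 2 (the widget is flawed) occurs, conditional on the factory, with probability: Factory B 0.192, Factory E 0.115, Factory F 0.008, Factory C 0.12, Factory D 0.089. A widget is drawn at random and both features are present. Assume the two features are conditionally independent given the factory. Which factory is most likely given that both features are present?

Factory E

Unnormalized posteriors (prior × likelihood):
  Factory B: 0.23 × 0.128 × 0.192 = 0.00565248
  Factory E: 0.39 × 0.14 × 0.115 = 0.006279
  Factory F: 0.12 × 0.42 × 0.008 = 0.0004032
  Factory C: 0.05 × 0.004 × 0.12 = 0.000024
  Factory D: 0.21 × 0.08 × 0.089 = 0.0014952
Sum = 0.01385388.
Largest term belongs to Factory E, so Factory E is most probable.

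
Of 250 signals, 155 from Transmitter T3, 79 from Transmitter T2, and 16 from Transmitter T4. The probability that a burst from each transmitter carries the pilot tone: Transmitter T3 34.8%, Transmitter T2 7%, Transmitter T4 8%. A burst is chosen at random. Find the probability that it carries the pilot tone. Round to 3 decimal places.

0.243

Unnormalized posteriors (prior × likelihood):
  Transmitter T3: 0.62 × 0.348 = 0.21576
  Transmitter T2: 0.316 × 0.07 = 0.02212
  Transmitter T4: 0.064 × 0.08 = 0.00512
P(pilot) = 0.21576 + 0.02212 + 0.00512 = 0.243 → 0.243.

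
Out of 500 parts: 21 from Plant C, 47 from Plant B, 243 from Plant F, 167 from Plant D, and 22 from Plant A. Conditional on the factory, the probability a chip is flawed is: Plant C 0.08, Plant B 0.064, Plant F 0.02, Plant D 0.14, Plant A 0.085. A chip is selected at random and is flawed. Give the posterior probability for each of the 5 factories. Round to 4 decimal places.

Unnormalized posteriors (prior × likelihood):
  Plant C: 0.042 × 0.08 = 0.00336
  Plant B: 0.094 × 0.064 = 0.006016
  Plant F: 0.486 × 0.02 = 0.00972
  Plant D: 0.334 × 0.14 = 0.04676
  Plant A: 0.044 × 0.085 = 0.00374
Normalizing constant = 0.069596.
P(Plant C | flawed) = 0.00336/0.069596 ≈ 0.0483
P(Plant B | flawed) = 0.006016/0.069596 ≈ 0.0864
P(Plant F | flawed) = 0.00972/0.069596 ≈ 0.1397
P(Plant D | flawed) = 0.04676/0.069596 ≈ 0.6719
P(Plant A | flawed) = 0.00374/0.069596 ≈ 0.0537
(Check: 0.0483+0.0864+0.1397+0.6719+0.0537 = 1.0000.)

Plant C 0.0483, Plant B 0.0864, Plant F 0.1397, Plant D 0.6719, Plant A 0.0537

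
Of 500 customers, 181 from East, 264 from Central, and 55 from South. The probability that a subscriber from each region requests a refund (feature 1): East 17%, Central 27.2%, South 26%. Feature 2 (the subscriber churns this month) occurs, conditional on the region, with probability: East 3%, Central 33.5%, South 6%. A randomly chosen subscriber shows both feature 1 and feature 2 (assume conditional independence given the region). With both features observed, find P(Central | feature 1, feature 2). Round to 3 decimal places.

0.931

Prior × likelihood for each hypothesis:
  East: 0.362 × 0.17 × 0.03 = 0.0018462
  Central: 0.528 × 0.272 × 0.335 = 0.04811136
  South: 0.11 × 0.26 × 0.06 = 0.001716
Sum = 0.05167356.
P(Central | evidence) = 0.04811136 / 0.05167356 ≈ 0.931.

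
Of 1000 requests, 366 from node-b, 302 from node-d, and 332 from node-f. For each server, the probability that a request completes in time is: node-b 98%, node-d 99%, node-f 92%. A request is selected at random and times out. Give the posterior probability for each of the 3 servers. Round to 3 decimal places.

node-b 0.198, node-d 0.082, node-f 0.720

Taking complements, P(timeout | each) = node-b 0.02, node-d 0.01, node-f 0.08.
Prior × likelihood for each hypothesis:
  node-b: 0.366 × 0.02 = 0.00732
  node-d: 0.302 × 0.01 = 0.00302
  node-f: 0.332 × 0.08 = 0.02656
Total = 0.0369.
P(node-b | timeout) = 0.00732/0.0369 ≈ 0.198
P(node-d | timeout) = 0.00302/0.0369 ≈ 0.082
P(node-f | timeout) = 0.02656/0.0369 ≈ 0.720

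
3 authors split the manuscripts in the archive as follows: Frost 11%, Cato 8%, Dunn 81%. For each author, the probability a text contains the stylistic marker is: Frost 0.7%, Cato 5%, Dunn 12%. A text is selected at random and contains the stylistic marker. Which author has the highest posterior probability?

Prior × likelihood for each hypothesis:
  Frost: 0.11 × 0.007 = 0.00077
  Cato: 0.08 × 0.05 = 0.004
  Dunn: 0.81 × 0.12 = 0.0972
Normalizing constant = 0.10197.
Largest term belongs to Dunn, so Dunn is most probable.

Dunn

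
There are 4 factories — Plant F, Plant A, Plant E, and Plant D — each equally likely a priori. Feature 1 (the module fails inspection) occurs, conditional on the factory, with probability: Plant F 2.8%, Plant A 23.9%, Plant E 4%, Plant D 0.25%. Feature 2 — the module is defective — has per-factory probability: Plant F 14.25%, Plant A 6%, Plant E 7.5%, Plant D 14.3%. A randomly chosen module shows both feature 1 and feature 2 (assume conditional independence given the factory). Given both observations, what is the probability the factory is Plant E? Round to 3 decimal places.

Since the prior is uniform, the posterior is proportional to the likelihood:
  Plant F: 0.028 × 0.1425 = 0.00399
  Plant A: 0.239 × 0.06 = 0.01434
  Plant E: 0.04 × 0.075 = 0.003
  Plant D: 0.0025 × 0.143 = 0.0003575
Sum = 0.0216875.
P(Plant E | evidence) = 0.003 / 0.0216875 ≈ 0.138.

0.138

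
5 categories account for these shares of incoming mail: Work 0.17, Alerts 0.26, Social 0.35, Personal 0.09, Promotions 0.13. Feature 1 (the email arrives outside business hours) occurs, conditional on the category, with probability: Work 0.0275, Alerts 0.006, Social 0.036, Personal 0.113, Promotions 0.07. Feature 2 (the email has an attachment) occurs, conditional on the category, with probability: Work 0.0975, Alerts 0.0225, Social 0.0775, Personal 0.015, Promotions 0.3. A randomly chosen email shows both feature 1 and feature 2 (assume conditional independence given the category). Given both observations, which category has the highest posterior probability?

Promotions

Compute prior × likelihood for every hypothesis:
  Work: 0.17 × 0.0275 × 0.0975 = 0.0004558125
  Alerts: 0.26 × 0.006 × 0.0225 = 0.0000351
  Social: 0.35 × 0.036 × 0.0775 = 0.0009765
  Personal: 0.09 × 0.113 × 0.015 = 0.00015255
  Promotions: 0.13 × 0.07 × 0.3 = 0.00273
Normalizing constant = 0.0043499625.
Largest term belongs to Promotions, so Promotions is most probable.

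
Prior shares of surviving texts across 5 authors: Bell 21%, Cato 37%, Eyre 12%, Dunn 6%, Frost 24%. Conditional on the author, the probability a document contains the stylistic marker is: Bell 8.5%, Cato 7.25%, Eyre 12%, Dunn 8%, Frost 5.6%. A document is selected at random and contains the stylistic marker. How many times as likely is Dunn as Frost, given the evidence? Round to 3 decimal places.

0.357

Compute prior × likelihood for every hypothesis:
  Bell: 0.21 × 0.085 = 0.01785
  Cato: 0.37 × 0.0725 = 0.026825
  Eyre: 0.12 × 0.12 = 0.0144
  Dunn: 0.06 × 0.08 = 0.0048
  Frost: 0.24 × 0.056 = 0.01344
Normalizing constant = 0.077315.
The ratio is 0.0048 / 0.01344 (the normalizer cancels) = 0.357.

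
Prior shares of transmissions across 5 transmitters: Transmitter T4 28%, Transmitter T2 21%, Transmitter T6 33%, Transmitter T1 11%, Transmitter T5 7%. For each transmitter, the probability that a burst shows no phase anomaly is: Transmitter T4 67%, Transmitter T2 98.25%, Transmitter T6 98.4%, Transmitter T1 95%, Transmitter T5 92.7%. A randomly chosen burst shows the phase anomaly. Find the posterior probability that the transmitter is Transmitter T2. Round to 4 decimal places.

0.0328

Taking complements, P(anomaly | each) = Transmitter T4 0.33, Transmitter T2 0.0175, Transmitter T6 0.016, Transmitter T1 0.05, Transmitter T5 0.073.
Unnormalized posteriors (prior × likelihood):
  Transmitter T4: 0.28 × 0.33 = 0.0924
  Transmitter T2: 0.21 × 0.0175 = 0.003675
  Transmitter T6: 0.33 × 0.016 = 0.00528
  Transmitter T1: 0.11 × 0.05 = 0.0055
  Transmitter T5: 0.07 × 0.073 = 0.00511
Total = 0.111965.
P(Transmitter T2 | evidence) = 0.003675 / 0.111965 ≈ 0.0328.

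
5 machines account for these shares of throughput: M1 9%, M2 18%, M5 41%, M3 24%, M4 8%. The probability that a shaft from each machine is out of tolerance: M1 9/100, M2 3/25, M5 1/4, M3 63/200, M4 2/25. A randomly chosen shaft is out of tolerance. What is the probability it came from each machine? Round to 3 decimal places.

Compute prior × likelihood for every hypothesis:
  M1: 0.09 × 0.09 = 0.0081
  M2: 0.18 × 0.12 = 0.0216
  M5: 0.41 × 0.25 = 0.1025
  M3: 0.24 × 0.315 = 0.0756
  M4: 0.08 × 0.08 = 0.0064
Total = 0.2142.
P(M1 | oversize) = 0.0081/0.2142 ≈ 0.038
P(M2 | oversize) = 0.0216/0.2142 ≈ 0.101
P(M5 | oversize) = 0.1025/0.2142 ≈ 0.479
P(M3 | oversize) = 0.0756/0.2142 ≈ 0.353
P(M4 | oversize) = 0.0064/0.2142 ≈ 0.030
(Check: 0.038+0.101+0.479+0.353+0.030 = 1.001.)

M1 0.038, M2 0.101, M5 0.479, M3 0.353, M4 0.030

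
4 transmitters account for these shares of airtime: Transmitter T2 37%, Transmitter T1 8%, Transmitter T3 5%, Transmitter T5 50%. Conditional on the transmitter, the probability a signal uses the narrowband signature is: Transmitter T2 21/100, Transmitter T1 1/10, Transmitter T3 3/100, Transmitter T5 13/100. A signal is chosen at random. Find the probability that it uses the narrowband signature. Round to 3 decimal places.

0.152

Prior × likelihood for each hypothesis:
  Transmitter T2: 0.37 × 0.21 = 0.0777
  Transmitter T1: 0.08 × 0.1 = 0.008
  Transmitter T3: 0.05 × 0.03 = 0.0015
  Transmitter T5: 0.5 × 0.13 = 0.065
P(narrowband) = 0.0777 + 0.008 + 0.0015 + 0.065 = 0.1522 → 0.152.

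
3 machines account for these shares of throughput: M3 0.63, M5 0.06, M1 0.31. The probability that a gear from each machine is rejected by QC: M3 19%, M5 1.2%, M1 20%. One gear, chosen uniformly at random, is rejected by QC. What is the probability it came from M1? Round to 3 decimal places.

Prior × likelihood for each hypothesis:
  M3: 0.63 × 0.19 = 0.1197
  M5: 0.06 × 0.012 = 0.00072
  M1: 0.31 × 0.2 = 0.062
Normalizing constant = 0.18242.
P(M1 | evidence) = 0.062 / 0.18242 ≈ 0.340.

0.340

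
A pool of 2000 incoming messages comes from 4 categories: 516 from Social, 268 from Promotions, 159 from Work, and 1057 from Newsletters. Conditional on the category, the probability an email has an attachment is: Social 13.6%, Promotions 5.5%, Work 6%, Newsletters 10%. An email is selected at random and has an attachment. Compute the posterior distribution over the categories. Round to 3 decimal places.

Prior × likelihood for each hypothesis:
  Social: 0.258 × 0.136 = 0.035088
  Promotions: 0.134 × 0.055 = 0.00737
  Work: 0.0795 × 0.06 = 0.00477
  Newsletters: 0.5285 × 0.1 = 0.05285
Sum = 0.100078.
P(Social | attachment) = 0.035088/0.100078 ≈ 0.351
P(Promotions | attachment) = 0.00737/0.100078 ≈ 0.074
P(Work | attachment) = 0.00477/0.100078 ≈ 0.048
P(Newsletters | attachment) = 0.05285/0.100078 ≈ 0.528
(Check: 0.351+0.074+0.048+0.528 = 1.001.)

Social 0.351, Promotions 0.074, Work 0.048, Newsletters 0.528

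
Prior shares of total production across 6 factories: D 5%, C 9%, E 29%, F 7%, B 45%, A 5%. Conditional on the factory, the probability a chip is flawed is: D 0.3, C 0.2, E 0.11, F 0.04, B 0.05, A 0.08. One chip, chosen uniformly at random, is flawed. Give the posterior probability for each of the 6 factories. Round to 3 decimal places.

Unnormalized posteriors (prior × likelihood):
  D: 0.05 × 0.3 = 0.015
  C: 0.09 × 0.2 = 0.018
  E: 0.29 × 0.11 = 0.0319
  F: 0.07 × 0.04 = 0.0028
  B: 0.45 × 0.05 = 0.0225
  A: 0.05 × 0.08 = 0.004
Normalizing constant = 0.0942.
P(D | flawed) = 0.015/0.0942 ≈ 0.159
P(C | flawed) = 0.018/0.0942 ≈ 0.191
P(E | flawed) = 0.0319/0.0942 ≈ 0.339
P(F | flawed) = 0.0028/0.0942 ≈ 0.030
P(B | flawed) = 0.0225/0.0942 ≈ 0.239
P(A | flawed) = 0.004/0.0942 ≈ 0.042

D 0.159, C 0.191, E 0.339, F 0.030, B 0.239, A 0.042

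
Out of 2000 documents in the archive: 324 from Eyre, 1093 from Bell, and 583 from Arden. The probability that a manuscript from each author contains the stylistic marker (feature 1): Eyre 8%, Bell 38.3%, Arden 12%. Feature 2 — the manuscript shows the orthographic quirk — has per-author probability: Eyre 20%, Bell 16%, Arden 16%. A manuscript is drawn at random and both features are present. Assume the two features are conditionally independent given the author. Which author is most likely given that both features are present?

Prior × likelihood for each hypothesis:
  Eyre: 0.162 × 0.08 × 0.2 = 0.002592
  Bell: 0.5465 × 0.383 × 0.16 = 0.03348952
  Arden: 0.2915 × 0.12 × 0.16 = 0.0055968
Normalizing constant = 0.04167832.
Largest term belongs to Bell, so Bell is most probable.

Bell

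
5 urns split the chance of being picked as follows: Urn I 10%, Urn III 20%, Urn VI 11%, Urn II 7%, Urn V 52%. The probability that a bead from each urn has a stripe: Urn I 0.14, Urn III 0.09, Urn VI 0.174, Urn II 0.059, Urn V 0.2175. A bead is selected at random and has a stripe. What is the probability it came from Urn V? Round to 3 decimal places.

Compute prior × likelihood for every hypothesis:
  Urn I: 0.1 × 0.14 = 0.014
  Urn III: 0.2 × 0.09 = 0.018
  Urn VI: 0.11 × 0.174 = 0.01914
  Urn II: 0.07 × 0.059 = 0.00413
  Urn V: 0.52 × 0.2175 = 0.1131
Normalizing constant = 0.16837.
P(Urn V | evidence) = 0.1131 / 0.16837 ≈ 0.672.

0.672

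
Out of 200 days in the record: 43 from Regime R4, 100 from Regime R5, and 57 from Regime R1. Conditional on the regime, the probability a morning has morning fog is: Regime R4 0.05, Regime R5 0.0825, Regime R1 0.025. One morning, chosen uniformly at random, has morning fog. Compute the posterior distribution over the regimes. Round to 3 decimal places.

Prior × likelihood for each hypothesis:
  Regime R4: 0.215 × 0.05 = 0.01075
  Regime R5: 0.5 × 0.0825 = 0.04125
  Regime R1: 0.285 × 0.025 = 0.007125
Total = 0.059125.
P(Regime R4 | fog) = 0.01075/0.059125 ≈ 0.182
P(Regime R5 | fog) = 0.04125/0.059125 ≈ 0.698
P(Regime R1 | fog) = 0.007125/0.059125 ≈ 0.121
(Check: 0.182+0.698+0.121 = 1.001.)

Regime R4 0.182, Regime R5 0.698, Regime R1 0.121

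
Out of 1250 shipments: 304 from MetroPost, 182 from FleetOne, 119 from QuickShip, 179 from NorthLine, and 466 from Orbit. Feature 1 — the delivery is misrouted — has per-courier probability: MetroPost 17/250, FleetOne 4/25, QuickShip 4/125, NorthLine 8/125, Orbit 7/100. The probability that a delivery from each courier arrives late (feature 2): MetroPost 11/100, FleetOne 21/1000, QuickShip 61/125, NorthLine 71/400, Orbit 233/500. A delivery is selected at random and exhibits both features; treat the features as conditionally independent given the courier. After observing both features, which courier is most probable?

Orbit

By Bayes' rule, posterior ∝ prior × likelihood:
  MetroPost: 0.2432 × 0.068 × 0.11 = 0.001819136
  FleetOne: 0.1456 × 0.16 × 0.021 = 0.000489216
  QuickShip: 0.0952 × 0.032 × 0.488 = 0.0014866432
  NorthLine: 0.1432 × 0.064 × 0.1775 = 0.001626752
  Orbit: 0.3728 × 0.07 × 0.466 = 0.012160736
Total = 0.0175824832.
Largest term belongs to Orbit, so Orbit is most probable.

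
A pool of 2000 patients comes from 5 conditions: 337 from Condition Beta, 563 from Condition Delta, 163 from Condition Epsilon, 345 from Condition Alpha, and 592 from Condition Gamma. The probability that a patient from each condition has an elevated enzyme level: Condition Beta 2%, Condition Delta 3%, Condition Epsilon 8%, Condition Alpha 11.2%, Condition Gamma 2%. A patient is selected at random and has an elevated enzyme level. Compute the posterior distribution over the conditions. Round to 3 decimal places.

Unnormalized posteriors (prior × likelihood):
  Condition Beta: 0.1685 × 0.02 = 0.00337
  Condition Delta: 0.2815 × 0.03 = 0.008445
  Condition Epsilon: 0.0815 × 0.08 = 0.00652
  Condition Alpha: 0.1725 × 0.112 = 0.01932
  Condition Gamma: 0.296 × 0.02 = 0.00592
Normalizing constant = 0.043575.
P(Condition Beta | elevated) = 0.00337/0.043575 ≈ 0.077
P(Condition Delta | elevated) = 0.008445/0.043575 ≈ 0.194
P(Condition Epsilon | elevated) = 0.00652/0.043575 ≈ 0.150
P(Condition Alpha | elevated) = 0.01932/0.043575 ≈ 0.443
P(Condition Gamma | elevated) = 0.00592/0.043575 ≈ 0.136

Condition Beta 0.077, Condition Delta 0.194, Condition Epsilon 0.150, Condition Alpha 0.443, Condition Gamma 0.136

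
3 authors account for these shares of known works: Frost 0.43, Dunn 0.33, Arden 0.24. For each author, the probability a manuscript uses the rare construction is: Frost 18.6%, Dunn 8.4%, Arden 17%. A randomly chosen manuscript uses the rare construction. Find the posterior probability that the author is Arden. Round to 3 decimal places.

0.275

Prior × likelihood for each hypothesis:
  Frost: 0.43 × 0.186 = 0.07998
  Dunn: 0.33 × 0.084 = 0.02772
  Arden: 0.24 × 0.17 = 0.0408
Sum = 0.1485.
P(Arden | evidence) = 0.0408 / 0.1485 ≈ 0.275.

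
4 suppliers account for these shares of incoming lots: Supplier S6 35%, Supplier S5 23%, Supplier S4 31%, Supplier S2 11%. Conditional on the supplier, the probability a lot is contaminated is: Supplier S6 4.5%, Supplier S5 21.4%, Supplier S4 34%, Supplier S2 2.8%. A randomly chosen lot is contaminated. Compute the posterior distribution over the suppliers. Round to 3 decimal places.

Compute prior × likelihood for every hypothesis:
  Supplier S6: 0.35 × 0.045 = 0.01575
  Supplier S5: 0.23 × 0.214 = 0.04922
  Supplier S4: 0.31 × 0.34 = 0.1054
  Supplier S2: 0.11 × 0.028 = 0.00308
Normalizing constant = 0.17345.
P(Supplier S6 | contaminated) = 0.01575/0.17345 ≈ 0.091
P(Supplier S5 | contaminated) = 0.04922/0.17345 ≈ 0.284
P(Supplier S4 | contaminated) = 0.1054/0.17345 ≈ 0.608
P(Supplier S2 | contaminated) = 0.00308/0.17345 ≈ 0.018
(Check: 0.091+0.284+0.608+0.018 = 1.001.)

Supplier S6 0.091, Supplier S5 0.284, Supplier S4 0.608, Supplier S2 0.018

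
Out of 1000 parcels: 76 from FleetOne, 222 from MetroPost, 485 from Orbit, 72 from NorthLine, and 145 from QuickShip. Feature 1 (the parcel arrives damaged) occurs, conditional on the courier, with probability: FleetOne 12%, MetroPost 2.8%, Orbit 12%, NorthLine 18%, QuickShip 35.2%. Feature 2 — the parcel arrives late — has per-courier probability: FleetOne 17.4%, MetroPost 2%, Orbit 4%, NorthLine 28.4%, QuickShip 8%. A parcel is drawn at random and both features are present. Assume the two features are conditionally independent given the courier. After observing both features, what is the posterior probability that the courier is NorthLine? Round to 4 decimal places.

0.3118

Unnormalized posteriors (prior × likelihood):
  FleetOne: 0.076 × 0.12 × 0.174 = 0.00158688
  MetroPost: 0.222 × 0.028 × 0.02 = 0.00012432
  Orbit: 0.485 × 0.12 × 0.04 = 0.002328
  NorthLine: 0.072 × 0.18 × 0.284 = 0.00368064
  QuickShip: 0.145 × 0.352 × 0.08 = 0.0040832
Total = 0.01180304.
P(NorthLine | evidence) = 0.00368064 / 0.01180304 ≈ 0.3118.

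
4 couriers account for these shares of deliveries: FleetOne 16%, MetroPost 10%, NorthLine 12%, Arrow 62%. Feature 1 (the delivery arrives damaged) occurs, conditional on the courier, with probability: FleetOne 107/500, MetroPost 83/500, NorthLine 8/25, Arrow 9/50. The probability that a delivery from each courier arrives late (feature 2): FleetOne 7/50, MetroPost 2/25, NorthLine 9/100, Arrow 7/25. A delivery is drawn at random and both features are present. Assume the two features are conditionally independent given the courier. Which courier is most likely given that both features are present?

By Bayes' rule, posterior ∝ prior × likelihood:
  FleetOne: 0.16 × 0.214 × 0.14 = 0.0047936
  MetroPost: 0.1 × 0.166 × 0.08 = 0.001328
  NorthLine: 0.12 × 0.32 × 0.09 = 0.003456
  Arrow: 0.62 × 0.18 × 0.28 = 0.031248
Sum = 0.0408256.
Largest term belongs to Arrow, so Arrow is most probable.

Arrow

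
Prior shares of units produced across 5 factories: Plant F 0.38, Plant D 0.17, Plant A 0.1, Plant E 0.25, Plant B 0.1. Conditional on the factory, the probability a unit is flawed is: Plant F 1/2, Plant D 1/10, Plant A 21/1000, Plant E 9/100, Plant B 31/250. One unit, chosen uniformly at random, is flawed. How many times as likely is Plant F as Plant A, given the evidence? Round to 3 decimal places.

By Bayes' rule, posterior ∝ prior × likelihood:
  Plant F: 0.38 × 0.5 = 0.19
  Plant D: 0.17 × 0.1 = 0.017
  Plant A: 0.1 × 0.021 = 0.0021
  Plant E: 0.25 × 0.09 = 0.0225
  Plant B: 0.1 × 0.124 = 0.0124
Total = 0.244.
The ratio is 0.19 / 0.0021 (the normalizer cancels) = 90.476.

90.476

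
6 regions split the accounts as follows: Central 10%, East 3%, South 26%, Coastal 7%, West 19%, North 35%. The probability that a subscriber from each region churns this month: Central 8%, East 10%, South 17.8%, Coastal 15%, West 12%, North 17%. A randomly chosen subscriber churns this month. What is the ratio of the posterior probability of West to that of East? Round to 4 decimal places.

Unnormalized posteriors (prior × likelihood):
  Central: 0.1 × 0.08 = 0.008
  East: 0.03 × 0.1 = 0.003
  South: 0.26 × 0.178 = 0.04628
  Coastal: 0.07 × 0.15 = 0.0105
  West: 0.19 × 0.12 = 0.0228
  North: 0.35 × 0.17 = 0.0595
Total = 0.15008.
The ratio is 0.0228 / 0.003 (the normalizer cancels) = 7.6000.

7.6000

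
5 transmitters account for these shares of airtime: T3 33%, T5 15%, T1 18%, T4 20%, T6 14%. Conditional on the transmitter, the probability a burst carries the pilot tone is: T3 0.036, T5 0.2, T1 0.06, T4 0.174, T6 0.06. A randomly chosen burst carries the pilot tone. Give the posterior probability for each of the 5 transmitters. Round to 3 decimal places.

By Bayes' rule, posterior ∝ prior × likelihood:
  T3: 0.33 × 0.036 = 0.01188
  T5: 0.15 × 0.2 = 0.03
  T1: 0.18 × 0.06 = 0.0108
  T4: 0.2 × 0.174 = 0.0348
  T6: 0.14 × 0.06 = 0.0084
Normalizing constant = 0.09588.
P(T3 | pilot) = 0.01188/0.09588 ≈ 0.124
P(T5 | pilot) = 0.03/0.09588 ≈ 0.313
P(T1 | pilot) = 0.0108/0.09588 ≈ 0.113
P(T4 | pilot) = 0.0348/0.09588 ≈ 0.363
P(T6 | pilot) = 0.0084/0.09588 ≈ 0.088
(Check: 0.124+0.313+0.113+0.363+0.088 = 1.001.)

T3 0.124, T5 0.313, T1 0.113, T4 0.363, T6 0.088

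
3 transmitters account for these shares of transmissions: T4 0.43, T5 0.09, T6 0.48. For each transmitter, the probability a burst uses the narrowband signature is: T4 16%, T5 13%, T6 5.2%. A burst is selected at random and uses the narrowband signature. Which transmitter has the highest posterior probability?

By Bayes' rule, posterior ∝ prior × likelihood:
  T4: 0.43 × 0.16 = 0.0688
  T5: 0.09 × 0.13 = 0.0117
  T6: 0.48 × 0.052 = 0.02496
Sum = 0.10546.
Largest term belongs to T4, so T4 is most probable.

T4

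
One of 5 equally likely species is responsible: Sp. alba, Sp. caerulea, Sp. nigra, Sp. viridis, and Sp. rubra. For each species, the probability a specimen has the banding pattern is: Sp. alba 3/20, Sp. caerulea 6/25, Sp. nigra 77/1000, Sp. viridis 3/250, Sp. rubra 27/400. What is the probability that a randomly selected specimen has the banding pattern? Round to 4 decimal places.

Since the prior is uniform, the posterior is proportional to the likelihood:
  Sp. alba: 0.15
  Sp. caerulea: 0.24
  Sp. nigra: 0.077
  Sp. viridis: 0.012
  Sp. rubra: 0.0675
P(banded) = (1/5) × (0.15 + 0.24 + 0.077 + 0.012 + 0.0675) = 0.5465/5 ≈ 0.1093.

0.1093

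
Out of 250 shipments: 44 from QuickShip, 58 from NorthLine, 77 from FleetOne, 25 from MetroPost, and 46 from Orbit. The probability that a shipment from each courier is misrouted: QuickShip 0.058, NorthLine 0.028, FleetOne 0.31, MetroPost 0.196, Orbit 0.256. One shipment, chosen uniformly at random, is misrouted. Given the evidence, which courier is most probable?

FleetOne

By Bayes' rule, posterior ∝ prior × likelihood:
  QuickShip: 0.176 × 0.058 = 0.010208
  NorthLine: 0.232 × 0.028 = 0.006496
  FleetOne: 0.308 × 0.31 = 0.09548
  MetroPost: 0.1 × 0.196 = 0.0196
  Orbit: 0.184 × 0.256 = 0.047104
Normalizing constant = 0.178888.
Largest term belongs to FleetOne, so FleetOne is most probable.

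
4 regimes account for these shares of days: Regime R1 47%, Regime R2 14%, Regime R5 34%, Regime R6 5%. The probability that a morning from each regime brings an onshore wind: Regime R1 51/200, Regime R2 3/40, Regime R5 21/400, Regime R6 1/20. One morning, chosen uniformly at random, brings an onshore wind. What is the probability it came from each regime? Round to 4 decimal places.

Prior × likelihood for each hypothesis:
  Regime R1: 0.47 × 0.255 = 0.11985
  Regime R2: 0.14 × 0.075 = 0.0105
  Regime R5: 0.34 × 0.0525 = 0.01785
  Regime R6: 0.05 × 0.05 = 0.0025
Normalizing constant = 0.1507.
P(Regime R1 | onshore) = 0.11985/0.1507 ≈ 0.7953
P(Regime R2 | onshore) = 0.0105/0.1507 ≈ 0.0697
P(Regime R5 | onshore) = 0.01785/0.1507 ≈ 0.1184
P(Regime R6 | onshore) = 0.0025/0.1507 ≈ 0.0166

Regime R1 0.7953, Regime R2 0.0697, Regime R5 0.1184, Regime R6 0.0166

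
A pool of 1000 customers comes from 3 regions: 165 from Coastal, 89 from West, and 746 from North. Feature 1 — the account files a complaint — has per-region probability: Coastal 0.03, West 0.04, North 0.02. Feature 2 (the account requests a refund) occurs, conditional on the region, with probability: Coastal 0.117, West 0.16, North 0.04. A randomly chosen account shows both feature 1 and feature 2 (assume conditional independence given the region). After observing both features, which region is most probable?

Unnormalized posteriors (prior × likelihood):
  Coastal: 0.165 × 0.03 × 0.117 = 0.00057915
  West: 0.089 × 0.04 × 0.16 = 0.0005696
  North: 0.746 × 0.02 × 0.04 = 0.0005968
Sum = 0.00174555.
Largest term belongs to North, so North is most probable.

North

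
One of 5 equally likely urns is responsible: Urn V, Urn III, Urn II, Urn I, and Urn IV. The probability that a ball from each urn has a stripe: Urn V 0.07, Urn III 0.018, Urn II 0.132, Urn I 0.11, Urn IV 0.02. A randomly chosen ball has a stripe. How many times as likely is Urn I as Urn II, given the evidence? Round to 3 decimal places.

With a uniform prior (1/5 each), posterior ∝ likelihood:
  Urn V: 0.07
  Urn III: 0.018
  Urn II: 0.132
  Urn I: 0.11
  Urn IV: 0.02
Normalizing constant = 0.35.
The ratio is 0.11 / 0.132 (the normalizer cancels) = 0.833.

0.833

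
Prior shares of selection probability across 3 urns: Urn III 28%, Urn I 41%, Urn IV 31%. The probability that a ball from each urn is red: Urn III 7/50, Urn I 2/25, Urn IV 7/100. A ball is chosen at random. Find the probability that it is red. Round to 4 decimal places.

0.0937

Unnormalized posteriors (prior × likelihood):
  Urn III: 0.28 × 0.14 = 0.0392
  Urn I: 0.41 × 0.08 = 0.0328
  Urn IV: 0.31 × 0.07 = 0.0217
P(red) = 0.0392 + 0.0328 + 0.0217 = 0.0937 → 0.0937.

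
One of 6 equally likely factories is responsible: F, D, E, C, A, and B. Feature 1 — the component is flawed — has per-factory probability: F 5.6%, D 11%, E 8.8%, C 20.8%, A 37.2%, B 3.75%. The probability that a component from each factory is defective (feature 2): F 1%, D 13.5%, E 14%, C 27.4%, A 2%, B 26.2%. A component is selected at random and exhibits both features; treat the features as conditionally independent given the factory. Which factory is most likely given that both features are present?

C

Since the prior is uniform, the posterior is proportional to the likelihood:
  F: 0.056 × 0.01 = 0.00056
  D: 0.11 × 0.135 = 0.01485
  E: 0.088 × 0.14 = 0.01232
  C: 0.208 × 0.274 = 0.056992
  A: 0.372 × 0.02 = 0.00744
  B: 0.0375 × 0.262 = 0.009825
Sum = 0.101987.
Largest term belongs to C, so C is most probable.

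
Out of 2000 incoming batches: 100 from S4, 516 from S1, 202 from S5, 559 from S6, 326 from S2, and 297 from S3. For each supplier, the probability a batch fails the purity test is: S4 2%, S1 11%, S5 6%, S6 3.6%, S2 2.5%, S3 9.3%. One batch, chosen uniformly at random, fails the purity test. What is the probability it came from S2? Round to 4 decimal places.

0.0643

Prior × likelihood for each hypothesis:
  S4: 0.05 × 0.02 = 0.001
  S1: 0.258 × 0.11 = 0.02838
  S5: 0.101 × 0.06 = 0.00606
  S6: 0.2795 × 0.036 = 0.010062
  S2: 0.163 × 0.025 = 0.004075
  S3: 0.1485 × 0.093 = 0.0138105
Normalizing constant = 0.0633875.
P(S2 | evidence) = 0.004075 / 0.0633875 ≈ 0.0643.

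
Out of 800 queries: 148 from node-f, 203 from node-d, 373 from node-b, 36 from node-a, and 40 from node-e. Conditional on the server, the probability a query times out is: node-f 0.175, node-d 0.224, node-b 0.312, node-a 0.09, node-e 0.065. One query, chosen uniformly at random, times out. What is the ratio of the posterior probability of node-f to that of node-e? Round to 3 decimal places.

Compute prior × likelihood for every hypothesis:
  node-f: 0.185 × 0.175 = 0.032375
  node-d: 0.25375 × 0.224 = 0.05684
  node-b: 0.46625 × 0.312 = 0.14547
  node-a: 0.045 × 0.09 = 0.00405
  node-e: 0.05 × 0.065 = 0.00325
Total = 0.241985.
The ratio is 0.032375 / 0.00325 (the normalizer cancels) = 9.962.

9.962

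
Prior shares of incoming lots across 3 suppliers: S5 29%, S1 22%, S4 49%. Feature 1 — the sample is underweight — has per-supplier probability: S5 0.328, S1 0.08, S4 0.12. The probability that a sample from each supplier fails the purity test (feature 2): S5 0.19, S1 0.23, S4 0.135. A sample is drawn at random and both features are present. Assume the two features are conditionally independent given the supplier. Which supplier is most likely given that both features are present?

S5

Compute prior × likelihood for every hypothesis:
  S5: 0.29 × 0.328 × 0.19 = 0.0180728
  S1: 0.22 × 0.08 × 0.23 = 0.004048
  S4: 0.49 × 0.12 × 0.135 = 0.007938
Normalizing constant = 0.0300588.
Largest term belongs to S5, so S5 is most probable.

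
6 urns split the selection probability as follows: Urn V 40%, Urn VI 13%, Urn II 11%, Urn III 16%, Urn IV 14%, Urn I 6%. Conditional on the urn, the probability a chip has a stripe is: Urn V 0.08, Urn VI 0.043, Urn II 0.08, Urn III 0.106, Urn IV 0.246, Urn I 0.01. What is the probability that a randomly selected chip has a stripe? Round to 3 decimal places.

0.098

By Bayes' rule, posterior ∝ prior × likelihood:
  Urn V: 0.4 × 0.08 = 0.032
  Urn VI: 0.13 × 0.043 = 0.00559
  Urn II: 0.11 × 0.08 = 0.0088
  Urn III: 0.16 × 0.106 = 0.01696
  Urn IV: 0.14 × 0.246 = 0.03444
  Urn I: 0.06 × 0.01 = 0.0006
P(striped) = 0.032 + 0.00559 + 0.0088 + 0.01696 + 0.03444 + 0.0006 = 0.09839 → 0.098.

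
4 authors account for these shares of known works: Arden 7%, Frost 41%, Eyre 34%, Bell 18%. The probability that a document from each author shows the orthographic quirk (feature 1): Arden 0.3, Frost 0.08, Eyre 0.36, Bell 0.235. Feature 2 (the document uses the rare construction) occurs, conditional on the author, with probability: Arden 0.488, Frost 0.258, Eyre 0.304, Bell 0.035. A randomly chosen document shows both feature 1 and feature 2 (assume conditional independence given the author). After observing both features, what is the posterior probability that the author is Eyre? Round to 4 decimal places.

0.6482

Prior × likelihood for each hypothesis:
  Arden: 0.07 × 0.3 × 0.488 = 0.010248
  Frost: 0.41 × 0.08 × 0.258 = 0.0084624
  Eyre: 0.34 × 0.36 × 0.304 = 0.0372096
  Bell: 0.18 × 0.235 × 0.035 = 0.0014805
Normalizing constant = 0.0574005.
P(Eyre | evidence) = 0.0372096 / 0.0574005 ≈ 0.6482.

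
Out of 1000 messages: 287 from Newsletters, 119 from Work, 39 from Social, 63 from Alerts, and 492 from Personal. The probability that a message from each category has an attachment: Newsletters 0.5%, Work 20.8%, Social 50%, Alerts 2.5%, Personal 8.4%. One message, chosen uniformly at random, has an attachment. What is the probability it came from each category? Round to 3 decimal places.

Newsletters 0.016, Work 0.279, Social 0.220, Alerts 0.018, Personal 0.467

Unnormalized posteriors (prior × likelihood):
  Newsletters: 0.287 × 0.005 = 0.001435
  Work: 0.119 × 0.208 = 0.024752
  Social: 0.039 × 0.5 = 0.0195
  Alerts: 0.063 × 0.025 = 0.001575
  Personal: 0.492 × 0.084 = 0.041328
Total = 0.08859.
P(Newsletters | attachment) = 0.001435/0.08859 ≈ 0.016
P(Work | attachment) = 0.024752/0.08859 ≈ 0.279
P(Social | attachment) = 0.0195/0.08859 ≈ 0.220
P(Alerts | attachment) = 0.001575/0.08859 ≈ 0.018
P(Personal | attachment) = 0.041328/0.08859 ≈ 0.467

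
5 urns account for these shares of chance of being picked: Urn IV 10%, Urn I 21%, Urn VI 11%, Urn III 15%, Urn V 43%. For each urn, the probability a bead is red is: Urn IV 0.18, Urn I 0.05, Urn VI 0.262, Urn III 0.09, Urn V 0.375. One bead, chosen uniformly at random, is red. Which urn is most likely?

Urn V

Compute prior × likelihood for every hypothesis:
  Urn IV: 0.1 × 0.18 = 0.018
  Urn I: 0.21 × 0.05 = 0.0105
  Urn VI: 0.11 × 0.262 = 0.02882
  Urn III: 0.15 × 0.09 = 0.0135
  Urn V: 0.43 × 0.375 = 0.16125
Sum = 0.23207.
Largest term belongs to Urn V, so Urn V is most probable.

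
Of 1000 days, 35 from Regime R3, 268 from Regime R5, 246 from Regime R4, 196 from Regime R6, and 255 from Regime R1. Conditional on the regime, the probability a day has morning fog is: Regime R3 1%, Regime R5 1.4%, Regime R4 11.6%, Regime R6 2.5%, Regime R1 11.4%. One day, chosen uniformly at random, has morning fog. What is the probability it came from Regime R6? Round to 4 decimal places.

Prior × likelihood for each hypothesis:
  Regime R3: 0.035 × 0.01 = 0.00035
  Regime R5: 0.268 × 0.014 = 0.003752
  Regime R4: 0.246 × 0.116 = 0.028536
  Regime R6: 0.196 × 0.025 = 0.0049
  Regime R1: 0.255 × 0.114 = 0.02907
Sum = 0.066608.
P(Regime R6 | evidence) = 0.0049 / 0.066608 ≈ 0.0736.

0.0736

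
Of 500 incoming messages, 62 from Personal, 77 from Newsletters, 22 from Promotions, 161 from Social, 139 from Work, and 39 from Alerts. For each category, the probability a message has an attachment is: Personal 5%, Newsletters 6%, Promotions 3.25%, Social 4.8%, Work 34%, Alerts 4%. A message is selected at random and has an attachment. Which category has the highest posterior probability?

Prior × likelihood for each hypothesis:
  Personal: 0.124 × 0.05 = 0.0062
  Newsletters: 0.154 × 0.06 = 0.00924
  Promotions: 0.044 × 0.0325 = 0.00143
  Social: 0.322 × 0.048 = 0.015456
  Work: 0.278 × 0.34 = 0.09452
  Alerts: 0.078 × 0.04 = 0.00312
Sum = 0.129966.
Largest term belongs to Work, so Work is most probable.

Work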